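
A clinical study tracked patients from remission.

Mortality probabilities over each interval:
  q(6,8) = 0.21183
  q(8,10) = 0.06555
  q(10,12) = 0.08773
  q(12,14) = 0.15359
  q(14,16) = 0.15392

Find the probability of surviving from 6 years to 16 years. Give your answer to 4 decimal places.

Chaining the interval survival probabilities: (1 − 0.21183) × (1 − 0.06555) × (1 − 0.08773) × (1 − 0.15359) × (1 − 0.15392).
= 0.78817 × 0.93445 × 0.91227 × 0.84641 × 0.84608 = 0.481162.

0.4812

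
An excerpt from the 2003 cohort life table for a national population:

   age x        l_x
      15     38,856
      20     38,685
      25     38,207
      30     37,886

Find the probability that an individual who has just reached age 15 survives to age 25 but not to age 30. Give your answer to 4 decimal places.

We want 10|5q15 = (l_25 − l_30)/l_15.
This is the probability of reaching 25 but not 30, conditional on being alive at 15: (l_25 − l_30) / l_15.
= (38,207 − 37,886) / 38,856 = 321 / 38,856 = 0.008261.

0.0083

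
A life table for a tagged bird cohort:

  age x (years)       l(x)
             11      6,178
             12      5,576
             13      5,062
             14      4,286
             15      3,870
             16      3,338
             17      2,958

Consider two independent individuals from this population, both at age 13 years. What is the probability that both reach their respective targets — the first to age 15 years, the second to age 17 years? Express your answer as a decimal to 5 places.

0.44675

p₁ = l(15)/l(13) = 3,870/5,062 = 0.764520; p₂ = l(17)/l(13) = 2,958/5,062 = 0.584354.
P(both) = p₁ × p₂ = 0.764520 × 0.584354 = 0.446750.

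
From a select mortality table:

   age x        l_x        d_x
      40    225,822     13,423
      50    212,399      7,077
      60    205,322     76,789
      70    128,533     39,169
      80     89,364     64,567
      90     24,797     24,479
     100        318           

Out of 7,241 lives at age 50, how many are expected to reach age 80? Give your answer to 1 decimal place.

The relevant probability is 89,364/212,399 = 0.420736.
Expected number = 7,241 × 0.420736 = 3046.6.

3046.6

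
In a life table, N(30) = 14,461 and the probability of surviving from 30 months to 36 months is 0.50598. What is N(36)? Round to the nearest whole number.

7317

N(36) = N(30) × p = 14,461 × 0.50598 = 7317.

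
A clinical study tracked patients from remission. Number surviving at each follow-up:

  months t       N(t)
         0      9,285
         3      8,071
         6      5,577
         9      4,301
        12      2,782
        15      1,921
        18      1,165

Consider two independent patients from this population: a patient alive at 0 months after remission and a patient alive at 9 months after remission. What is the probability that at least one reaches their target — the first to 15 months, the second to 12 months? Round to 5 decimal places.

0.71990

p₁ = N(15)/N(0) = 1,921/9,285 = 0.206893; p₂ = N(12)/N(9) = 2,782/4,301 = 0.646826.
P(at least one) = 1 − (1−p₁)(1−p₂) = 1 − 0.793107 × 0.353174 = 0.719895.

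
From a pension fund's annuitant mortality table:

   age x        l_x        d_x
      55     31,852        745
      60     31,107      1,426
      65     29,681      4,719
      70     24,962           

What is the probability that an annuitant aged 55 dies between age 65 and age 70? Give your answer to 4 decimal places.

This is the probability of reaching 65 but not 70, conditional on being alive at 55: (l_65 − l_70) / l_55.
= (29,681 − 24,962) / 31,852 = 4,719 / 31,852 = 0.148154.

0.1482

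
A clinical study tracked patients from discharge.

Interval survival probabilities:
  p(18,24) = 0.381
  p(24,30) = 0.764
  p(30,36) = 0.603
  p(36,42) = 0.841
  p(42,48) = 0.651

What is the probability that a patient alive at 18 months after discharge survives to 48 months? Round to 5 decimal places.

Chaining the interval survival probabilities: 0.381 × 0.764 × 0.603 × 0.841 × 0.651.
= 0.096098.

0.09610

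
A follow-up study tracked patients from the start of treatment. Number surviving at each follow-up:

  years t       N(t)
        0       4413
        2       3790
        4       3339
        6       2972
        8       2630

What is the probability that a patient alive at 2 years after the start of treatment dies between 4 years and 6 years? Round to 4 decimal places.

0.0968

This is the probability of reaching 4 but not 6, conditional on being alive at 2: (N(4) − N(6)) / N(2).
= (3339 − 2972) / 3790 = 367 / 3790 = 0.096834.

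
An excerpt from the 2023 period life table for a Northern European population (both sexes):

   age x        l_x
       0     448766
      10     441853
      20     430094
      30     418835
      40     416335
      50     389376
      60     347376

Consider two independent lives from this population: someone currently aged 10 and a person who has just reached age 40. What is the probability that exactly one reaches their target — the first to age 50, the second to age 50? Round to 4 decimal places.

p₁ = l_50/l_10 = 389376/441853 = 0.881234; p₂ = l_50/l_40 = 389376/416335 = 0.935247.
P(exactly one) = p₁(1−p₂) + (1−p₁)p₂ = 0.057063 + 0.111076 = 0.168138.

0.1681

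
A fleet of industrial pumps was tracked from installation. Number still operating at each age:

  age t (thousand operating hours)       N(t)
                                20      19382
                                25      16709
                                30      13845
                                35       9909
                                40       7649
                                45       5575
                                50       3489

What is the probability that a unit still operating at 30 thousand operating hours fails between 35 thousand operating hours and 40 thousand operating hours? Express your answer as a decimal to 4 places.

This is the probability of reaching 35 but not 40, conditional on being operational at 30: (N(35) − N(40)) / N(30).
= (9909 − 7649) / 13845 = 2260 / 13845 = 0.163236.

0.1632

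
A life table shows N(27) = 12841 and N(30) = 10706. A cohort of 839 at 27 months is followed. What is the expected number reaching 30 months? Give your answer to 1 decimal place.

699.5

The relevant probability is 10706/12841 = 0.833736.
Expected number = 839 × 0.833736 = 699.5.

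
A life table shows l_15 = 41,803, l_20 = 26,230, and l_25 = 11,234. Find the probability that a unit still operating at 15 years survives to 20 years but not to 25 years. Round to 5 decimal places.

This is the probability of reaching 20 but not 25, conditional on being operational at 15: (l_20 − l_25) / l_15.
= (26,230 − 11,234) / 41,803 = 14,996 / 41,803 = 0.358730.

0.35873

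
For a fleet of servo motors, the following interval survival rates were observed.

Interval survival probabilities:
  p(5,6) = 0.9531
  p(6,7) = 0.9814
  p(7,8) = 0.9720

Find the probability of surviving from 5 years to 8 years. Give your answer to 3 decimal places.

0.909

P(survive 5→8) = 0.9531 × 0.9814 × 0.9720.
= 0.909182.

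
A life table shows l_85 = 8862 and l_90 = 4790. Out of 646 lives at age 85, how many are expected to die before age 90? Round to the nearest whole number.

297

The relevant probability is 1 − 4790/8862 = 0.459490.
Expected number = 646 × 0.459490 = 297.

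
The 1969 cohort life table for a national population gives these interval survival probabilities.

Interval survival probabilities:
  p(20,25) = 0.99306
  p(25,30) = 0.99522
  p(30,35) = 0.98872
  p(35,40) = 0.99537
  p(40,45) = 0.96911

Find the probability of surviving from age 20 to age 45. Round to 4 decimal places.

0.9426

The overall survival probability is 0.99306 × 0.99522 × 0.98872 × 0.99537 × 0.96911.
= 0.942596.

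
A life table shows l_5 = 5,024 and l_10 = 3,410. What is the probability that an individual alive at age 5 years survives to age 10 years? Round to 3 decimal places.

The conditional survival probability is l_10/l_5 = 3,410/5,024 = 0.678742.

0.679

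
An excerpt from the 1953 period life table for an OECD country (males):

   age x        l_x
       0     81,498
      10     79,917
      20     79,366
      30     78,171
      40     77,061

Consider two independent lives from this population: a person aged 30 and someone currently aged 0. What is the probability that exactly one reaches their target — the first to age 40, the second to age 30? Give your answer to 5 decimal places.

0.05386

p₁ = l_40/l_30 = 77,061/78,171 = 0.985800; p₂ = l_30/l_0 = 78,171/81,498 = 0.959177.
P(exactly one) = p₁(1−p₂) + (1−p₁)p₂ = 0.040243 + 0.013620 = 0.053864.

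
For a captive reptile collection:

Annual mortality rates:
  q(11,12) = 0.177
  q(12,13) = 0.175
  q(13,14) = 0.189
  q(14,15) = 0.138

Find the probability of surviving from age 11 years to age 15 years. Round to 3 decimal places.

P(survive 11→15) = (1 − 0.177) × (1 − 0.175) × (1 − 0.189) × (1 − 0.138).
= 0.823 × 0.825 × 0.811 × 0.862 = 0.474659.

0.475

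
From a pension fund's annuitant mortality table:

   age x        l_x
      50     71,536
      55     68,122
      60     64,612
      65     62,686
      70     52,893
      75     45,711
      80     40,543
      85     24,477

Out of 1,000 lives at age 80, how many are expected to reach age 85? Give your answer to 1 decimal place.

The relevant probability is 24,477/40,543 = 0.603729.
Expected number = 1,000 × 0.603729 = 603.7.

603.7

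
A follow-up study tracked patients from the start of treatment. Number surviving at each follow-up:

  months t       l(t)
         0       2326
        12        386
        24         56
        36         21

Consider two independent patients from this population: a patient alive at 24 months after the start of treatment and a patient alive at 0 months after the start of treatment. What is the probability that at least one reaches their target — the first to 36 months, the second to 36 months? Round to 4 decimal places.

p₁ = l(36)/l(24) = 21/56 = 0.375000; p₂ = l(36)/l(0) = 21/2326 = 0.009028.
P(at least one) = 1 − (1−p₁)(1−p₂) = 1 − 0.625000 × 0.990972 = 0.380643.

0.3806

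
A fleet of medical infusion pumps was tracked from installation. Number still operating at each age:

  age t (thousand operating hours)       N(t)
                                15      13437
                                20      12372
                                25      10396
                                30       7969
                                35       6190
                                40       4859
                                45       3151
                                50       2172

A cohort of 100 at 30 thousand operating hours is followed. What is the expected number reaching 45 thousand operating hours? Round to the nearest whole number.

The relevant probability is 3151/7969 = 0.395407.
Expected number = 100 × 0.395407 = 40.

40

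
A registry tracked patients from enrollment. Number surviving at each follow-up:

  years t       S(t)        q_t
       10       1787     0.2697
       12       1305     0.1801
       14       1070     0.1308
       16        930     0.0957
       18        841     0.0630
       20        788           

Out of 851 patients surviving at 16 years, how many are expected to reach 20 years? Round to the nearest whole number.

721

The relevant probability is 788/930 = 0.847312.
Expected number = 851 × 0.847312 = 721.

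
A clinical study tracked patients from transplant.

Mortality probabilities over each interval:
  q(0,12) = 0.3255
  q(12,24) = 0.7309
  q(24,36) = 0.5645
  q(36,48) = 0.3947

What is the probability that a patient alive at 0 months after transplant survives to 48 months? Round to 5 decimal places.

Chaining the interval survival probabilities: (1 − 0.3255) × (1 − 0.7309) × (1 − 0.5645) × (1 − 0.3947).
= 0.6745 × 0.2691 × 0.4355 × 0.6053 = 0.047847.

0.04785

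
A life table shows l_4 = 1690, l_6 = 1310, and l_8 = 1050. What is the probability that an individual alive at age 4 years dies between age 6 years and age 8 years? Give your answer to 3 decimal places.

This is the probability of reaching 6 but not 8, conditional on being alive at 4: (l_6 − l_8) / l_4.
= (1310 − 1050) / 1690 = 260 / 1690 = 0.153846.

0.154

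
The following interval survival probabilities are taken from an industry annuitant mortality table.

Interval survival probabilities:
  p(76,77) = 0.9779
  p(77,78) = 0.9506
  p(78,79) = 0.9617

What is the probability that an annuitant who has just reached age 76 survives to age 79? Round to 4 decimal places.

0.8940

Survival from 76 to 79 is the product of surviving each interval: 0.9779 × 0.9506 × 0.9617.
= 0.893988.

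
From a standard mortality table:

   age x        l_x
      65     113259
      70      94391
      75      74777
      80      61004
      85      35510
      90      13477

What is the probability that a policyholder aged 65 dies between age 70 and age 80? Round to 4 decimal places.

0.2948

This is the probability of reaching 70 but not 80, conditional on being alive at 65: (l_70 − l_80) / l_65.
= (94391 − 61004) / 113259 = 33387 / 113259 = 0.294785.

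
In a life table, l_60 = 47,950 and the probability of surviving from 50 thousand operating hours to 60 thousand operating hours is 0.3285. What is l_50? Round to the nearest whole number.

145967

l_50 = l_60 / p = 47,950 / 0.3285 = 145967.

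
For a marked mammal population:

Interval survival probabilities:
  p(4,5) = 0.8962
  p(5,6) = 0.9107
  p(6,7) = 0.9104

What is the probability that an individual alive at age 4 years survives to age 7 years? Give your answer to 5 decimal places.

The overall survival probability is 0.8962 × 0.9107 × 0.9104.
= 0.743041.

0.74304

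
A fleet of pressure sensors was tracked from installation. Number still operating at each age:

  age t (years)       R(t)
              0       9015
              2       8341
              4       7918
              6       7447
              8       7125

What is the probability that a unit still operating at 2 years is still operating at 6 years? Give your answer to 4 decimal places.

0.8928

The conditional survival probability is R(6)/R(2) = 7447/8341 = 0.892819.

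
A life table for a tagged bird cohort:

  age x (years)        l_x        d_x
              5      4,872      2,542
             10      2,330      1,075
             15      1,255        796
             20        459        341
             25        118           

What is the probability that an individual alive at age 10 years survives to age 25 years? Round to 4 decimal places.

0.0506

The conditional survival probability is l_25/l_10 = 118/2,330 = 0.050644.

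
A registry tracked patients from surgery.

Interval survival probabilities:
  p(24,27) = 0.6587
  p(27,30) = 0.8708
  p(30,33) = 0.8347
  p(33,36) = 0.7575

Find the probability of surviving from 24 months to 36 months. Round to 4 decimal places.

0.3627

The overall survival probability is 0.6587 × 0.8708 × 0.8347 × 0.7575.
= 0.362676.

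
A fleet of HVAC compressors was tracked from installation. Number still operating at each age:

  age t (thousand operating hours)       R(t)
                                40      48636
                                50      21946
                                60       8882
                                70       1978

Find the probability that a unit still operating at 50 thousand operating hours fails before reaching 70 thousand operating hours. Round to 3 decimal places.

0.910

P(fail before 70 | operational at 50) = 1 − R(70)/R(50) = 1 − 1978/21946 = (19968)/21946 = 0.909870.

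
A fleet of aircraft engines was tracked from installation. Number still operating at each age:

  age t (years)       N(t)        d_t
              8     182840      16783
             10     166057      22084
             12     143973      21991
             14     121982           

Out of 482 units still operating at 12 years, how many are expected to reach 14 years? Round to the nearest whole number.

The relevant probability is 121982/143973 = 0.847256.
Expected number = 482 × 0.847256 = 408.

408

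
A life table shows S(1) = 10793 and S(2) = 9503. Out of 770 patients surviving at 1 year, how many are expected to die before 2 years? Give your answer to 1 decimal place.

The relevant probability is 1 − 9503/10793 = 0.119522.
Expected number = 770 × 0.119522 = 92.0.

92.0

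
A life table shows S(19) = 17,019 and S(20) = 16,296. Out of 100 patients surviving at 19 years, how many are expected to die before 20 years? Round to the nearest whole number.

The relevant probability is 1 − 16,296/17,019 = 0.042482.
Expected number = 100 × 0.042482 = 4.

4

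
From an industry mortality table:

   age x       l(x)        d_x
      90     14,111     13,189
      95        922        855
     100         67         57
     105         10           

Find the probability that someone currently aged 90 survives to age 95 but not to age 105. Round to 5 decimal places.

0.06463

This is the probability of reaching 95 but not 105, conditional on being alive at 90: (l(95) − l(105)) / l(90).
= (922 − 10) / 14,111 = 912 / 14,111 = 0.064630.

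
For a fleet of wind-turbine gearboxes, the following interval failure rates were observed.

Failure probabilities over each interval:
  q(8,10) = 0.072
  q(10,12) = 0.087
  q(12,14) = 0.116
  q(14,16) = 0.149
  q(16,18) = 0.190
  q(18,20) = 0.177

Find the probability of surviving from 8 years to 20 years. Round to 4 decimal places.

0.4249

P(survive 8→20) = (1 − 0.072) × (1 − 0.087) × (1 − 0.116) × (1 − 0.149) × (1 − 0.190) × (1 − 0.177).
= 0.928 × 0.913 × 0.884 × 0.851 × 0.810 × 0.823 = 0.424899.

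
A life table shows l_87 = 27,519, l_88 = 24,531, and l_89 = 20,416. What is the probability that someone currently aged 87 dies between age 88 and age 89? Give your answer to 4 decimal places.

0.1495

We want 1|1q87 = (l_88 − l_89)/l_87.
This is the probability of reaching 88 but not 89, conditional on being alive at 87: (l_88 − l_89) / l_87.
= (24,531 − 20,416) / 27,519 = 4,115 / 27,519 = 0.149533.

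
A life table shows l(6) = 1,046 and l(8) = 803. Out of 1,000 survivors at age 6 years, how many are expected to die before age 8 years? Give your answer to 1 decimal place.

The relevant probability is 1 − 803/1,046 = 0.232314.
Expected number = 1,000 × 0.232314 = 232.3.

232.3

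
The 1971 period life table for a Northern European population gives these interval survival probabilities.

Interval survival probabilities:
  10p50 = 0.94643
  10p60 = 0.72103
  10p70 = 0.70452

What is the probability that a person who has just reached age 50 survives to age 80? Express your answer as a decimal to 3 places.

The overall survival probability is 0.94643 × 0.72103 × 0.70452.
= 0.480768.

0.481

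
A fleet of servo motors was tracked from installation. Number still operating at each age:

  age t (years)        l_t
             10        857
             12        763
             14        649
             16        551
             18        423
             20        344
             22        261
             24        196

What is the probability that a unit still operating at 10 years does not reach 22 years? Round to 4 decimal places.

P(fail before 22 | operational at 10) = 1 − l_22/l_10 = 1 − 261/857 = (596)/857 = 0.695449.

0.6954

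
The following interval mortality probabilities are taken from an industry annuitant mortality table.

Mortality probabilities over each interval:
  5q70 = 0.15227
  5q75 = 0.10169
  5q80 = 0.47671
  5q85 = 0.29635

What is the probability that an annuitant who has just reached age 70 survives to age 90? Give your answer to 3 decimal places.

0.280

Chaining the interval survival probabilities: (1 − 0.15227) × (1 − 0.10169) × (1 − 0.47671) × (1 − 0.29635).
= 0.84773 × 0.89831 × 0.52329 × 0.70365 = 0.280403.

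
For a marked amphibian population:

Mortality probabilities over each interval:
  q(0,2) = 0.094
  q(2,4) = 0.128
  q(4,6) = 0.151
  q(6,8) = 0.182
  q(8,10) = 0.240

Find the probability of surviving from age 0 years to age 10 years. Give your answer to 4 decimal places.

0.4170

The overall survival probability is (1 − 0.094) × (1 − 0.128) × (1 − 0.151) × (1 − 0.182) × (1 − 0.240).
= 0.906 × 0.872 × 0.849 × 0.818 × 0.760 = 0.416984.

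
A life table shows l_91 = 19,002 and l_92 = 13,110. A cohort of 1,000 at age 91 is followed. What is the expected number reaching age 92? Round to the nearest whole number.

690

The relevant probability is 13,110/19,002 = 0.689927.
Expected number = 1,000 × 0.689927 = 690.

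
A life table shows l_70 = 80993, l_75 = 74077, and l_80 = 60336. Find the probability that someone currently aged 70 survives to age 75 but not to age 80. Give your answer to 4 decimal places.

0.1697

We want 5|5q70 = (l_75 − l_80)/l_70.
This is the probability of reaching 75 but not 80, conditional on being alive at 70: (l_75 − l_80) / l_70.
= (74077 − 60336) / 80993 = 13741 / 80993 = 0.169657.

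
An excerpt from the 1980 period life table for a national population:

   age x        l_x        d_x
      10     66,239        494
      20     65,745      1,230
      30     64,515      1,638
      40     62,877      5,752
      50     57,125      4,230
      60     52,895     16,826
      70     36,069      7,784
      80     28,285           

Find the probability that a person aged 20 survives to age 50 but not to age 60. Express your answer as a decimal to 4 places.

This is the probability of reaching 50 but not 60, conditional on being alive at 20: (l_50 − l_60) / l_20.
= (57,125 − 52,895) / 65,745 = 4,230 / 65,745 = 0.064339.

0.0643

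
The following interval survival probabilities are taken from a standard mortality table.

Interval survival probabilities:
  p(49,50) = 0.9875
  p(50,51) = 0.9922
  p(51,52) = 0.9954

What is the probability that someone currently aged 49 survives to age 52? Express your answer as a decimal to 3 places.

0.975

The overall survival probability is 0.9875 × 0.9922 × 0.9954.
= 0.975290.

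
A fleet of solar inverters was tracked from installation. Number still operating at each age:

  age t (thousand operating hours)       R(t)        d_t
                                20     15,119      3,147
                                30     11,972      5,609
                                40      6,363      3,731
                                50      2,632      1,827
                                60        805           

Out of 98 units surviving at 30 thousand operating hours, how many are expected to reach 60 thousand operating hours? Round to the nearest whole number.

7

The relevant probability is 805/11,972 = 0.067240.
Expected number = 98 × 0.067240 = 7.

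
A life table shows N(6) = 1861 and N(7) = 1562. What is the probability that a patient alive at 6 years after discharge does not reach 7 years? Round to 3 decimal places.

0.161

P(die before 7 | alive at 6) = 1 − N(7)/N(6) = 1 − 1562/1861 = (299)/1861 = 0.160666.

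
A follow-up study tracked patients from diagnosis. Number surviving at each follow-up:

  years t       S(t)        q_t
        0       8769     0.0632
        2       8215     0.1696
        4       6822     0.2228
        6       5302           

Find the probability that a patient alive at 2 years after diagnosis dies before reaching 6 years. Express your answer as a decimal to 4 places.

0.3546

P(die before 6 | alive at 2) = 1 − S(6)/S(2) = 1 − 5302/8215 = (2913)/8215 = 0.354595.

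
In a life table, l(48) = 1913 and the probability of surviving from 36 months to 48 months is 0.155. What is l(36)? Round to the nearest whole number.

l(36) = l(48) / p = 1913 / 0.155 = 12342.

12342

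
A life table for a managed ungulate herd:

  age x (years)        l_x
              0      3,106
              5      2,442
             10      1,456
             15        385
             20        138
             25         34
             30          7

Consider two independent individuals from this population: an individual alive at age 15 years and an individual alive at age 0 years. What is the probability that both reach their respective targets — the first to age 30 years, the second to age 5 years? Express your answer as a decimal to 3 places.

p₁ = l_30/l_15 = 7/385 = 0.018182; p₂ = l_5/l_0 = 2,442/3,106 = 0.786220.
P(both) = p₁ × p₂ = 0.018182 × 0.786220 = 0.014295.

0.014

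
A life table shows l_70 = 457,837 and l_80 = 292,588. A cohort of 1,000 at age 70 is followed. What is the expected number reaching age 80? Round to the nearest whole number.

639

The relevant probability is 292,588/457,837 = 0.639066.
Expected number = 1,000 × 0.639066 = 639.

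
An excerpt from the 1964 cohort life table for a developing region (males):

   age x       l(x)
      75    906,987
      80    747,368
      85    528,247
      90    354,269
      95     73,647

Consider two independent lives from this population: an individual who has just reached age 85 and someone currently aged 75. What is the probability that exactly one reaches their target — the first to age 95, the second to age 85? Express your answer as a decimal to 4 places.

p₁ = l(95)/l(85) = 73,647/528,247 = 0.139418; p₂ = l(85)/l(75) = 528,247/906,987 = 0.582420.
P(exactly one) = p₁(1−p₂) + (1−p₁)p₂ = 0.058218 + 0.501220 = 0.559438.

0.5594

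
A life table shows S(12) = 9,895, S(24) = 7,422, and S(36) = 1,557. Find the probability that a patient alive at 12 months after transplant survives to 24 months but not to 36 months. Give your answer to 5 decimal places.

This is the probability of reaching 24 but not 36, conditional on being alive at 12: (S(24) − S(36)) / S(12).
= (7,422 − 1,557) / 9,895 = 5,865 / 9,895 = 0.592724.

0.59272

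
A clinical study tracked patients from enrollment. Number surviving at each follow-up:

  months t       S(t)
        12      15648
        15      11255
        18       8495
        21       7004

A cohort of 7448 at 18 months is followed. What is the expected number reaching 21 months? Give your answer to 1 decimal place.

The relevant probability is 7004/8495 = 0.824485.
Expected number = 7448 × 0.824485 = 6140.8.

6140.8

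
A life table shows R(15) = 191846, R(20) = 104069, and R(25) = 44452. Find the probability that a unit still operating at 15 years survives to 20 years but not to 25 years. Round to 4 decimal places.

This is the probability of reaching 20 but not 25, conditional on being operational at 15: (R(20) − R(25)) / R(15).
= (104069 − 44452) / 191846 = 59617 / 191846 = 0.310754.

0.3108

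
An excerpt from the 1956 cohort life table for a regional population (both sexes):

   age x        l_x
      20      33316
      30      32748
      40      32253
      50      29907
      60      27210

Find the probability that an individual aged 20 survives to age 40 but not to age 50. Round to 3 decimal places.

0.070

This is the probability of reaching 40 but not 50, conditional on being alive at 20: (l_40 − l_50) / l_20.
= (32253 − 29907) / 33316 = 2346 / 33316 = 0.070417.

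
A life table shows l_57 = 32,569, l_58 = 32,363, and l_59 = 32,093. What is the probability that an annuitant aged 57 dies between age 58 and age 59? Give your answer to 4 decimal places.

We want 1|1q57 = (l_58 − l_59)/l_57.
This is the probability of reaching 58 but not 59, conditional on being alive at 57: (l_58 − l_59) / l_57.
= (32,363 − 32,093) / 32,569 = 270 / 32,569 = 0.008290.

0.0083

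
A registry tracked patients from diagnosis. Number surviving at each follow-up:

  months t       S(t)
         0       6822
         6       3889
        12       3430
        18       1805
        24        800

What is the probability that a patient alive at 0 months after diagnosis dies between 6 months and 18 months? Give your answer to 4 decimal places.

0.3055

This is the probability of reaching 6 but not 18, conditional on being alive at 0: (S(6) − S(18)) / S(0).
= (3889 − 1805) / 6822 = 2084 / 6822 = 0.305482.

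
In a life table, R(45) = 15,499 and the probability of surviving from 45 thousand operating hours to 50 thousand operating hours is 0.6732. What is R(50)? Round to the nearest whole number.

10434

R(50) = R(45) × p = 15,499 × 0.6732 = 10434.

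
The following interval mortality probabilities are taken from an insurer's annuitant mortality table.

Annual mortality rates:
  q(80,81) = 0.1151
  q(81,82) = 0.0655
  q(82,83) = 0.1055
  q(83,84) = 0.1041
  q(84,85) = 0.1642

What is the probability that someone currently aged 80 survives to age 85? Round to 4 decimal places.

0.5539

Survival from 80 to 85 is the product of surviving each interval: (1 − 0.1151) × (1 − 0.0655) × (1 − 0.1055) × (1 − 0.1041) × (1 − 0.1642).
= 0.8849 × 0.9345 × 0.8945 × 0.8959 × 0.8358 = 0.553880.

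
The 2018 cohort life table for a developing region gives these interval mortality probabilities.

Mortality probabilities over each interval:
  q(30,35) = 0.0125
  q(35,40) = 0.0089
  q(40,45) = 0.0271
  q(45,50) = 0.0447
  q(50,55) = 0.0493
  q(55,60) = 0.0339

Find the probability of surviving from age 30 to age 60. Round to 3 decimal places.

The overall survival probability is (1 − 0.0125) × (1 − 0.0089) × (1 − 0.0271) × (1 − 0.0447) × (1 − 0.0493) × (1 − 0.0339).
= 0.9875 × 0.9911 × 0.9729 × 0.9553 × 0.9507 × 0.9661 = 0.835465.

0.835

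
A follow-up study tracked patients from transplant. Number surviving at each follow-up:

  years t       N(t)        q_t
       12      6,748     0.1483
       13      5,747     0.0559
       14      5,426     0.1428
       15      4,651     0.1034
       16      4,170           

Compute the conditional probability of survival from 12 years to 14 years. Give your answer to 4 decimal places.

The conditional survival probability is N(14)/N(12) = 5,426/6,748 = 0.804090.

0.8041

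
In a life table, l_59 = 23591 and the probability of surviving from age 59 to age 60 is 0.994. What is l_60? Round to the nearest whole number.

l_60 = l_59 × p = 23591 × 0.994 = 23449.

23449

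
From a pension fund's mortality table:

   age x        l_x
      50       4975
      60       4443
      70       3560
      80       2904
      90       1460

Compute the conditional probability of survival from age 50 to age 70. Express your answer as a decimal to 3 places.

0.716

We want 20p50 = l_70/l_50.
The conditional survival probability is l_70/l_50 = 3560/4975 = 0.715578.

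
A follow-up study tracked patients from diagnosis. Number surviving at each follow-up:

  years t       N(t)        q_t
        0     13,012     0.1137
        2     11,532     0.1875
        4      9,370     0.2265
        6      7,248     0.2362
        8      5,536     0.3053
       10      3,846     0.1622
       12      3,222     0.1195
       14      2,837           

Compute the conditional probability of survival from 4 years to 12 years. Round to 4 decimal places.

The conditional survival probability is N(12)/N(4) = 3,222/9,370 = 0.343863.

0.3439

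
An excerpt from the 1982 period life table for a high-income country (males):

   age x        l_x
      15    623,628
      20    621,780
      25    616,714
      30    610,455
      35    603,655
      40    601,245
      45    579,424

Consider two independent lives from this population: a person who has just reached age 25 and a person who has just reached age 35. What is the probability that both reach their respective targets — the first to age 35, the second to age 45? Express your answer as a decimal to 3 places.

p₁ = l_35/l_25 = 603,655/616,714 = 0.978825; p₂ = l_45/l_35 = 579,424/603,655 = 0.959860.
P(both) = p₁ × p₂ = 0.978825 × 0.959860 = 0.939535.

0.940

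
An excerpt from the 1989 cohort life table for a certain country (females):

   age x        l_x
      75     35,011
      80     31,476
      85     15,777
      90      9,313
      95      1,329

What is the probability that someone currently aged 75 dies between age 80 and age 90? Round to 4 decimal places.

0.6330

We want 5|10q75 = (l_80 − l_90)/l_75.
This is the probability of reaching 80 but not 90, conditional on being alive at 75: (l_80 − l_90) / l_75.
= (31,476 − 9,313) / 35,011 = 22,163 / 35,011 = 0.633030.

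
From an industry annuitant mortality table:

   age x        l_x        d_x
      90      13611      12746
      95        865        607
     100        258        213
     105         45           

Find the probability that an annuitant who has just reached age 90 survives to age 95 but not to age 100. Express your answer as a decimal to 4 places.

This is the probability of reaching 95 but not 100, conditional on being alive at 90: (l_95 − l_100) / l_90.
= (865 − 258) / 13611 = 607 / 13611 = 0.044596.

0.0446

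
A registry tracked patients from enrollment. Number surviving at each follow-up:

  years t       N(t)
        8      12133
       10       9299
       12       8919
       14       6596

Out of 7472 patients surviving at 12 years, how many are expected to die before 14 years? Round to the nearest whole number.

The relevant probability is 1 − 6596/8919 = 0.260455.
Expected number = 7472 × 0.260455 = 1946.

1946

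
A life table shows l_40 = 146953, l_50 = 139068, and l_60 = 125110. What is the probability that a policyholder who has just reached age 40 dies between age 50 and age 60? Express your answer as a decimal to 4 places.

We want 10|10q40 = (l_50 − l_60)/l_40.
This is the probability of reaching 50 but not 60, conditional on being alive at 40: (l_50 − l_60) / l_40.
= (139068 − 125110) / 146953 = 13958 / 146953 = 0.094983.

0.0950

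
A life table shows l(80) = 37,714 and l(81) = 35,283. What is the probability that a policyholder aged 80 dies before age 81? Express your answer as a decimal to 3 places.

0.064

P(die before 81 | alive at 80) = 1 − l(81)/l(80) = 1 − 35,283/37,714 = (2,431)/37,714 = 0.064459.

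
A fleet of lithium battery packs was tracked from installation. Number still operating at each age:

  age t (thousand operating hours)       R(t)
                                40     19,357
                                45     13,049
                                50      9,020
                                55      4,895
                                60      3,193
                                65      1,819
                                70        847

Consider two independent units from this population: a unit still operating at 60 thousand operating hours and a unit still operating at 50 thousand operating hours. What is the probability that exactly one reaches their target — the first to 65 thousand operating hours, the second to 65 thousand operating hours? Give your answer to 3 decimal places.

p₁ = R(65)/R(60) = 1,819/3,193 = 0.569684; p₂ = R(65)/R(50) = 1,819/9,020 = 0.201663.
P(exactly one) = p₁(1−p₂) + (1−p₁)p₂ = 0.454800 + 0.086779 = 0.541579.

0.542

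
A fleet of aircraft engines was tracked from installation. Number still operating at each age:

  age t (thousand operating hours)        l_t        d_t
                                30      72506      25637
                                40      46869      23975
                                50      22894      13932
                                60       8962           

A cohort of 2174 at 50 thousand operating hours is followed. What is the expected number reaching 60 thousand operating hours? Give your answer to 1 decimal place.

The relevant probability is 8962/22894 = 0.391456.
Expected number = 2174 × 0.391456 = 851.0.

851.0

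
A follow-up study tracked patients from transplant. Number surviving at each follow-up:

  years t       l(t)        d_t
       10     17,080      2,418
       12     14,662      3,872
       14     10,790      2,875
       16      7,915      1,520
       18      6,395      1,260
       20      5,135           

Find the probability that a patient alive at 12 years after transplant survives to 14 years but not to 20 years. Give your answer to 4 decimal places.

0.3857

This is the probability of reaching 14 but not 20, conditional on being alive at 12: (l(14) − l(20)) / l(12).
= (10,790 − 5,135) / 14,662 = 5,655 / 14,662 = 0.385691.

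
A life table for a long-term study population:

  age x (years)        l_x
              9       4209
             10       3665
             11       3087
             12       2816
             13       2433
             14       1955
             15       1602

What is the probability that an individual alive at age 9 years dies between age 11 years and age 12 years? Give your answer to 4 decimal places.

0.0644

This is the probability of reaching 11 but not 12, conditional on being alive at 9: (l_11 − l_12) / l_9.
= (3087 − 2816) / 4209 = 271 / 4209 = 0.064386.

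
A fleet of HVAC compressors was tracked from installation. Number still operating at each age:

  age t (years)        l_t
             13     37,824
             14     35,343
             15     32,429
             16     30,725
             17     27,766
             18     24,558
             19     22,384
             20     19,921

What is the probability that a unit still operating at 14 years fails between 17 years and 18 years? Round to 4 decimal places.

This is the probability of reaching 17 but not 18, conditional on being operational at 14: (l_17 − l_18) / l_14.
= (27,766 − 24,558) / 35,343 = 3,208 / 35,343 = 0.090768.

0.0908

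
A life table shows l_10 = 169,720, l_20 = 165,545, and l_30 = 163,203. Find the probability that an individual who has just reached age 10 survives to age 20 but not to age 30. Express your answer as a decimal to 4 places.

0.0138

We want 10|10q10 = (l_20 − l_30)/l_10.
This is the probability of reaching 20 but not 30, conditional on being alive at 10: (l_20 − l_30) / l_10.
= (165,545 − 163,203) / 169,720 = 2,342 / 169,720 = 0.013799.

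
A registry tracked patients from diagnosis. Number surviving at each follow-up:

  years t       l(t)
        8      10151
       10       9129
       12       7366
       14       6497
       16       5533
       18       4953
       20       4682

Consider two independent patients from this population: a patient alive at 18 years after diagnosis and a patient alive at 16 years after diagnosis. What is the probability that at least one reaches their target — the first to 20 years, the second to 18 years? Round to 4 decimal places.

0.9943

p₁ = l(20)/l(18) = 4682/4953 = 0.945286; p₂ = l(18)/l(16) = 4953/5533 = 0.895174.
P(at least one) = 1 − (1−p₁)(1−p₂) = 1 − 0.054714 × 0.104826 = 0.994265.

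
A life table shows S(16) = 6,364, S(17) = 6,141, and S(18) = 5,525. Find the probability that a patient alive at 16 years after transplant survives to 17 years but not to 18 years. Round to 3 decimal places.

This is the probability of reaching 17 but not 18, conditional on being alive at 16: (S(17) − S(18)) / S(16).
= (6,141 − 5,525) / 6,364 = 616 / 6,364 = 0.096794.

0.097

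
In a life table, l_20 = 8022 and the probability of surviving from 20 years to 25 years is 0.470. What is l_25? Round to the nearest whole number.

3770

l_25 = l_20 × p = 8022 × 0.470 = 3770.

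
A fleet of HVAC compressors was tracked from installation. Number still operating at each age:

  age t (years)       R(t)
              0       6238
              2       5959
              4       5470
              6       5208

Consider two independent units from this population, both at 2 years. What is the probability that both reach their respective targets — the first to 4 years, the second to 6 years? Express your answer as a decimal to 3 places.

0.802

p₁ = R(4)/R(2) = 5470/5959 = 0.917939; p₂ = R(6)/R(2) = 5208/5959 = 0.873972.
P(both) = p₁ × p₂ = 0.917939 × 0.873972 = 0.802253.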